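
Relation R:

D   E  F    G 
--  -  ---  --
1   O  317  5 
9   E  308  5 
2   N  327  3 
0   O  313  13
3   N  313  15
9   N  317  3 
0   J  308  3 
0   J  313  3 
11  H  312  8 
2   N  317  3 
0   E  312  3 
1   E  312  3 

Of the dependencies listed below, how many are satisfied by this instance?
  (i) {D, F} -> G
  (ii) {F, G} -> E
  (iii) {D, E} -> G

2

(i) {D, F} -> G: (D=0, F=313): 2 rows → G takes values {13, 3} — violation — fails.
(ii) {F, G} -> E: every LHS value maps to a single RHS value — holds.
(iii) {D, E} -> G: every LHS value maps to a single RHS value — holds.
2 of the 3 dependencies hold.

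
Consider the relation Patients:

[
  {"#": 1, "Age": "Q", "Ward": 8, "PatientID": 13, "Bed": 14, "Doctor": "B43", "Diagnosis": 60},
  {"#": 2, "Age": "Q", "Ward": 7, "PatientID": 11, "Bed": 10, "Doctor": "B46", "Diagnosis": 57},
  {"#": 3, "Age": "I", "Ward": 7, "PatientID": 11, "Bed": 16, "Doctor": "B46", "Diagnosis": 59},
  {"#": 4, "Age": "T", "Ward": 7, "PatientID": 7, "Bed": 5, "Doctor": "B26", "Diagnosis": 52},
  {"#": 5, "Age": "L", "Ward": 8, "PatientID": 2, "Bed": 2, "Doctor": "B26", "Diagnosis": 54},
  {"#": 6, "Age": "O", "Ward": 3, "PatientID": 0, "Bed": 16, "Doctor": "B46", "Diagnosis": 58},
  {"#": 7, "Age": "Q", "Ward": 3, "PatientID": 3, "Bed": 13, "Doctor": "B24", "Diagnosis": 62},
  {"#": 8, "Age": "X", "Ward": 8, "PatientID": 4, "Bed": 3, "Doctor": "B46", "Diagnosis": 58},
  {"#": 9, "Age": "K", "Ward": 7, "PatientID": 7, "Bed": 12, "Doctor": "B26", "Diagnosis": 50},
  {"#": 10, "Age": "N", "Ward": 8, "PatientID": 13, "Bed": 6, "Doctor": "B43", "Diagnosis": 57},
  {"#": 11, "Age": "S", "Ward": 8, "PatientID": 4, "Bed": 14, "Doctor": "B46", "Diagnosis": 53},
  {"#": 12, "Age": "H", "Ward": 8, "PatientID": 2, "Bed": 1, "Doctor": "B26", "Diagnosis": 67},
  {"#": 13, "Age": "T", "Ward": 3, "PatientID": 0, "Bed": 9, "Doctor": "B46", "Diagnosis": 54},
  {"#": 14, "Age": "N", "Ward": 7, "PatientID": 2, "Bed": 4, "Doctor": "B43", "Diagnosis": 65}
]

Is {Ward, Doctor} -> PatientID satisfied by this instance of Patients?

Yes

(Ward=8, Doctor=B43): rows 1, 10 → PatientID = 13, 13 ✓
(Ward=7, Doctor=B46): rows 2, 3 → PatientID = 11, 11 ✓
(Ward=7, Doctor=B26): rows 4, 9 → PatientID = 7, 7 ✓
(Ward=8, Doctor=B26): rows 5, 12 → PatientID = 2, 2 ✓
(Ward=3, Doctor=B46): rows 6, 13 → PatientID = 0, 0 ✓
(Ward=3, Doctor=B24): row 7 → PatientID = 3 ✓
(Ward=8, Doctor=B46): rows 8, 11 → PatientID = 4, 4 ✓
(Ward=7, Doctor=B43): row 14 → PatientID = 2 ✓
Every {Ward, Doctor} value is associated with a single PatientID value, so {Ward, Doctor} -> PatientID holds.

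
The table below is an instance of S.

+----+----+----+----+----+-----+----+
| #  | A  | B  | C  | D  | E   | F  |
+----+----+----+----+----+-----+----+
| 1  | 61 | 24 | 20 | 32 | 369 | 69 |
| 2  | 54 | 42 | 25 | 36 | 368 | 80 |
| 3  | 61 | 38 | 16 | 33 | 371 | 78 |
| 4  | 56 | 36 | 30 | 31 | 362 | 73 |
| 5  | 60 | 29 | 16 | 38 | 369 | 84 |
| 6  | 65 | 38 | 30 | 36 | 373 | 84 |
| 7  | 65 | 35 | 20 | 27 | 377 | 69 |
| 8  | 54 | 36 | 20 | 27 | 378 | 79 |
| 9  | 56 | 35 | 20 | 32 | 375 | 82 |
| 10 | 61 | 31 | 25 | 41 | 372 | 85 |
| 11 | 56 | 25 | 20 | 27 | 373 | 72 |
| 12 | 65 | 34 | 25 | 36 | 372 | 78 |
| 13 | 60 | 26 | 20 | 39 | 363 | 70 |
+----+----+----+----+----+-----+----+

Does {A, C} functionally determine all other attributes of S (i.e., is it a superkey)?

Rows 9 and 11 have the same {A, C} value (A=56, C=20) but are distinct tuples, so {A, C} does not determine every attribute — not a superkey.

No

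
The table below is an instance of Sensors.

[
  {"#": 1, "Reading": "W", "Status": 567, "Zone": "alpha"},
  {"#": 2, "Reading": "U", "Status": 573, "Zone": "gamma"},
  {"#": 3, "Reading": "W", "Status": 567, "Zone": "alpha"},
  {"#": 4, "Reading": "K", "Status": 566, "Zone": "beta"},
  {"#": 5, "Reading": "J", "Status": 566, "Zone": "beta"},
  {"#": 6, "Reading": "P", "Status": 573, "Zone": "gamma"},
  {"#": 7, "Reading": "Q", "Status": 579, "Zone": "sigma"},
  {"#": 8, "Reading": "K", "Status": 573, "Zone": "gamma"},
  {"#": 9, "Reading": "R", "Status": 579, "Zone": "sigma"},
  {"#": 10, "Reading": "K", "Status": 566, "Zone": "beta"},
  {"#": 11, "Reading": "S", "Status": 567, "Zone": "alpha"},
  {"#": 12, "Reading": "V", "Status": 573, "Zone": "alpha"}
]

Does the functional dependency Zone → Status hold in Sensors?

Zone=alpha: rows 1, 3, 11, 12 → Status takes values {567, 573} — violation
Zone=gamma: rows 2, 6, 8 → Status = 573, 573, 573 ✓
Zone=beta: rows 4, 5, 10 → Status = 566, 566, 566 ✓
Zone=sigma: rows 7, 9 → Status = 579, 579 ✓
Two rows agree on Zone but differ on Status, so Zone → Status does not hold.

No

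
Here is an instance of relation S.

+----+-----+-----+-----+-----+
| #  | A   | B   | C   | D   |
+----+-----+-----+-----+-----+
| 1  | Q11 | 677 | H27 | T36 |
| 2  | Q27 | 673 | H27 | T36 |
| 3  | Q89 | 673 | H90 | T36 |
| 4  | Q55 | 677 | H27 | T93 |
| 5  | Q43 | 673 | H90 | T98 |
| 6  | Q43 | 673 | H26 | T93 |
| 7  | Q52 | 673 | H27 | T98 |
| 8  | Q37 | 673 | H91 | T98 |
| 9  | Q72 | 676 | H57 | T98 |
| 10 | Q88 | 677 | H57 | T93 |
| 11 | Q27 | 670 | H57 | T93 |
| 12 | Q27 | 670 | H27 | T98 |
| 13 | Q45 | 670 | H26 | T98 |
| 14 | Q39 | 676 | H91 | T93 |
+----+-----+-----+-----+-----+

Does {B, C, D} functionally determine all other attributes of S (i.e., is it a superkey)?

All 14 rows have distinct {B, C, D} values, so {B, C, D} → (all attributes) holds and {B, C, D} is a superkey.

Yes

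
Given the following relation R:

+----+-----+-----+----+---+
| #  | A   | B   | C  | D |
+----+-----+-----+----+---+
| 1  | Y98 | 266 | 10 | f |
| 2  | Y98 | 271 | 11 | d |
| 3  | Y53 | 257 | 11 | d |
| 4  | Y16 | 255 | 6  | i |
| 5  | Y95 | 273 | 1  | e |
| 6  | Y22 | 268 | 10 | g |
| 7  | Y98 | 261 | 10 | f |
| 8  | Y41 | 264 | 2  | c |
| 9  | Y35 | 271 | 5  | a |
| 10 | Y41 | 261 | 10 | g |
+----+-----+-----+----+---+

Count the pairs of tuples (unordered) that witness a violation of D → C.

0

D=f: all 2 rows agree on C — 0 pairs.
D=d: all 2 rows agree on C — 0 pairs.
D=g: all 2 rows agree on C — 0 pairs.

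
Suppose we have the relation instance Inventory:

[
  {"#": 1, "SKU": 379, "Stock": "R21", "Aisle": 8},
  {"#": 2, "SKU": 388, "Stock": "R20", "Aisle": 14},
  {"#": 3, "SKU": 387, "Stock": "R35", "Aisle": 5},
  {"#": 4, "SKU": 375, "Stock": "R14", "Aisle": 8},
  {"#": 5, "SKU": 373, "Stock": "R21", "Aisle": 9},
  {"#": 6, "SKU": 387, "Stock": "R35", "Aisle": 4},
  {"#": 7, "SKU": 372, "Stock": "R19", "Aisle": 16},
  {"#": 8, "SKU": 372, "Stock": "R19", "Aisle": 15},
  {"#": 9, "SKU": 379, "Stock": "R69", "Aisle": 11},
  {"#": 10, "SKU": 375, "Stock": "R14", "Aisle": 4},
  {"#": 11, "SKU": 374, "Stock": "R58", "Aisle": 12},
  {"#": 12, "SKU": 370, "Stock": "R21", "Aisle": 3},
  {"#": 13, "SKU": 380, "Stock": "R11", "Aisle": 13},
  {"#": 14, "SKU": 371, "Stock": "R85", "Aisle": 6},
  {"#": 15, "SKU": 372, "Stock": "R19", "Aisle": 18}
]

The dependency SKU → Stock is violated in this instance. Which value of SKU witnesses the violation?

379

SKU=379: rows 1, 9 → Stock takes values {R21, R69} — violation
SKU=388: row 2 → Stock = R20 ✓
SKU=387: rows 3, 6 → Stock = R35, R35 ✓
SKU=375: rows 4, 10 → Stock = R14, R14 ✓
SKU=373: row 5 → Stock = R21 ✓
SKU=372: rows 7, 8, 15 → Stock = R19, R19, R19 ✓
SKU=374: row 11 → Stock = R58 ✓
SKU=370: row 12 → Stock = R21 ✓
SKU=380: row 13 → Stock = R11 ✓
SKU=371: row 14 → Stock = R85 ✓
The only SKU value with inconsistent Stock is SKU=379.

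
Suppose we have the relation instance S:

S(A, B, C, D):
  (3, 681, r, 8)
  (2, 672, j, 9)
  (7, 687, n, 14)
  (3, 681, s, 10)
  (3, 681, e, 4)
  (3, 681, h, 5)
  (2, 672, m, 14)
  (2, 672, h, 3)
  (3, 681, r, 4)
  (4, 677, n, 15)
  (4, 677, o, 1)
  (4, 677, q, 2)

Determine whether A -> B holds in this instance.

A=3: 5 rows → B = 681, 681, 681, 681, 681 ✓
A=2: 3 rows → B = 672, 672, 672 ✓
A=7: 1 row → B = 687 ✓
A=4: 3 rows → B = 677, 677, 677 ✓
Every A value is associated with a single B value, so A -> B holds.

Yes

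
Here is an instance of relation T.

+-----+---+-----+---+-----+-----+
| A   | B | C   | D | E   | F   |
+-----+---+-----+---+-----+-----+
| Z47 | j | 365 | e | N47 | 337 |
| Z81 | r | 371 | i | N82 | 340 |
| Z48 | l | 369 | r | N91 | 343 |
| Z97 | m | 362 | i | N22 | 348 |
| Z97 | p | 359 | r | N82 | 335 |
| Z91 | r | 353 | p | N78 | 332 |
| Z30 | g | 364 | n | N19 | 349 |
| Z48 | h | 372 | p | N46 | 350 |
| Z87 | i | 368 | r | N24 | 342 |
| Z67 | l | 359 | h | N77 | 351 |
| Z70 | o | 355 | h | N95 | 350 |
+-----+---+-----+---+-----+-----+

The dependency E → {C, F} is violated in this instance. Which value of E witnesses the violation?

E=N47: 1 row → {C,F} = (365, 337) ✓
E=N82: 2 rows → {C,F} takes values {(371, 340), (359, 335)} — violation
E=N91: 1 row → {C,F} = (369, 343) ✓
E=N22: 1 row → {C,F} = (362, 348) ✓
E=N78: 1 row → {C,F} = (353, 332) ✓
E=N19: 1 row → {C,F} = (364, 349) ✓
E=N46: 1 row → {C,F} = (372, 350) ✓
E=N24: 1 row → {C,F} = (368, 342) ✓
E=N77: 1 row → {C,F} = (359, 351) ✓
E=N95: 1 row → {C,F} = (355, 350) ✓
The only E value with inconsistent RHS is E=N82.

N82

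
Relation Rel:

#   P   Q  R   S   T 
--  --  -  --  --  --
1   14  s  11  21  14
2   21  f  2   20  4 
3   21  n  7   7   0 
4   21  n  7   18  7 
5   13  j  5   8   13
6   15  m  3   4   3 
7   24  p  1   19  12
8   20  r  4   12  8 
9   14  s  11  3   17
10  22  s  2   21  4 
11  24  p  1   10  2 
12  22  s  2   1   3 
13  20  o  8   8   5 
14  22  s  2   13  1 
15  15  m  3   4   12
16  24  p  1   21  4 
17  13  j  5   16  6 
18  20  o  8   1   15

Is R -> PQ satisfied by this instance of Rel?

No

R=11: rows 1, 9 → {P,Q} = (14, s), (14, s) ✓
R=2: rows 2, 10, 12, 14 → {P,Q} takes values {(21, f), (22, s)} — violation
R=7: rows 3, 4 → {P,Q} = (21, n), (21, n) ✓
R=5: rows 5, 17 → {P,Q} = (13, j), (13, j) ✓
R=3: rows 6, 15 → {P,Q} = (15, m), (15, m) ✓
R=1: rows 7, 11, 16 → {P,Q} = (24, p), (24, p), (24, p) ✓
R=4: row 8 → {P,Q} = (20, r) ✓
R=8: rows 13, 18 → {P,Q} = (20, o), (20, o) ✓
Two rows agree on R but differ on PQ, so R -> PQ does not hold.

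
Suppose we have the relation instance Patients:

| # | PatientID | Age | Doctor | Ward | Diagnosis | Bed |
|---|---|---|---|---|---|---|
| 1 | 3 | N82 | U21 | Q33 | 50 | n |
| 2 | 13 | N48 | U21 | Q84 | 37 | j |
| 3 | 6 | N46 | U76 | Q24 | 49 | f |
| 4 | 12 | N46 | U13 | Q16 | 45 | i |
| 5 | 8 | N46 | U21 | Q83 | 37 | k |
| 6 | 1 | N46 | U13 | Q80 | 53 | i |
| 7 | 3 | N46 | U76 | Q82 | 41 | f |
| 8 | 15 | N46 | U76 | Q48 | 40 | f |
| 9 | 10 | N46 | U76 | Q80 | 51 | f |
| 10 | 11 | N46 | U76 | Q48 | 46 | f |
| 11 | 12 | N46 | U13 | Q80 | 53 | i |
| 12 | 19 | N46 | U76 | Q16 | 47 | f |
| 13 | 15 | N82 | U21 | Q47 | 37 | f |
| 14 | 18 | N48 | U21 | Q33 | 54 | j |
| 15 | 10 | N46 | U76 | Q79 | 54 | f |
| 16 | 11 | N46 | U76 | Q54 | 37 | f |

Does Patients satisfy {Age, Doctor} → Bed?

(Age=N82, Doctor=U21): rows 1, 13 → Bed takes values {n, f} — violation
(Age=N48, Doctor=U21): rows 2, 14 → Bed = j, j ✓
(Age=N46, Doctor=U76): rows 3, 7, 8, 9, 10, 12, 15, 16 → Bed = f, f, f, f, f, f, f, f ✓
(Age=N46, Doctor=U13): rows 4, 6, 11 → Bed = i, i, i ✓
(Age=N46, Doctor=U21): row 5 → Bed = k ✓
Two rows agree on {Age, Doctor} but differ on Bed, so {Age, Doctor} → Bed does not hold.

No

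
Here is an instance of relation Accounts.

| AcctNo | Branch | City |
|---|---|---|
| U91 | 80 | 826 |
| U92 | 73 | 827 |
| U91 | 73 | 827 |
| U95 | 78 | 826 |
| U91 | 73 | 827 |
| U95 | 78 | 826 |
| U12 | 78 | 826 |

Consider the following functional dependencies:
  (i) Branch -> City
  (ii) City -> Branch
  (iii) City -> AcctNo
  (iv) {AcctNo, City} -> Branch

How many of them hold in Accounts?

(i) Branch -> City: every LHS value maps to a single RHS value — holds.
(ii) City -> Branch: City=826: 4 rows → Branch takes values {80, 78} — violation — fails.
(iii) City -> AcctNo: City=826: 4 rows → AcctNo takes values {U91, U95, U12} — violation; City=827: 3 rows → AcctNo takes values {U92, U91} — violation — fails.
(iv) {AcctNo, City} -> Branch: every LHS value maps to a single RHS value — holds.
2 of the 4 dependencies hold.

2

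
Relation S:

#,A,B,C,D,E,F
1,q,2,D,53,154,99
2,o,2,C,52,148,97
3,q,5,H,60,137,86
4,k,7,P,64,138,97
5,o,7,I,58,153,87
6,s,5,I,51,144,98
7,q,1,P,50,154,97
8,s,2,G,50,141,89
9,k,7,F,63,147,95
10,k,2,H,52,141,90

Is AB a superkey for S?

Rows 4 and 9 have the same AB value (A=k, B=7) but are distinct tuples, so AB does not determine every attribute — not a superkey.

No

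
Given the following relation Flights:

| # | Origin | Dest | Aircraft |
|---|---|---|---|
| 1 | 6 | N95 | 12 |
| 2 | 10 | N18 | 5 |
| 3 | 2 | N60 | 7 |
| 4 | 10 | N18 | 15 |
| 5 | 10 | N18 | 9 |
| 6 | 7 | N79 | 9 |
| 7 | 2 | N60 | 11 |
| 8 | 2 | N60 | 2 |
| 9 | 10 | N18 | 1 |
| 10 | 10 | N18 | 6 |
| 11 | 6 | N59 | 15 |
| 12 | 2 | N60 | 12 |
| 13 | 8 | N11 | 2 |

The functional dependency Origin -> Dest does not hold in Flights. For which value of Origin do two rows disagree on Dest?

6

Origin=6: rows 1, 11 → Dest takes values {N95, N59} — violation
Origin=10: rows 2, 4, 5, 9, 10 → Dest = N18, N18, N18, N18, N18 ✓
Origin=2: rows 3, 7, 8, 12 → Dest = N60, N60, N60, N60 ✓
Origin=7: row 6 → Dest = N79 ✓
Origin=8: row 13 → Dest = N11 ✓
The only Origin value with inconsistent Dest is Origin=6.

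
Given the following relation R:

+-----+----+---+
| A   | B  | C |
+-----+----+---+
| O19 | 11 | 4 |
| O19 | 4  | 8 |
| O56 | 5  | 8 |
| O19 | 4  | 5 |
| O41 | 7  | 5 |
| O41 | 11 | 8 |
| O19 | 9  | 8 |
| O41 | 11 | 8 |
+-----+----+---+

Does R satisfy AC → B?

No

(A=O19, C=4): 1 row → B = 11 ✓
(A=O19, C=8): 2 rows → B takes values {4, 9} — violation
(A=O56, C=8): 1 row → B = 5 ✓
(A=O19, C=5): 1 row → B = 4 ✓
(A=O41, C=5): 1 row → B = 7 ✓
(A=O41, C=8): 2 rows → B = 11, 11 ✓
Two rows agree on AC but differ on B, so AC → B does not hold.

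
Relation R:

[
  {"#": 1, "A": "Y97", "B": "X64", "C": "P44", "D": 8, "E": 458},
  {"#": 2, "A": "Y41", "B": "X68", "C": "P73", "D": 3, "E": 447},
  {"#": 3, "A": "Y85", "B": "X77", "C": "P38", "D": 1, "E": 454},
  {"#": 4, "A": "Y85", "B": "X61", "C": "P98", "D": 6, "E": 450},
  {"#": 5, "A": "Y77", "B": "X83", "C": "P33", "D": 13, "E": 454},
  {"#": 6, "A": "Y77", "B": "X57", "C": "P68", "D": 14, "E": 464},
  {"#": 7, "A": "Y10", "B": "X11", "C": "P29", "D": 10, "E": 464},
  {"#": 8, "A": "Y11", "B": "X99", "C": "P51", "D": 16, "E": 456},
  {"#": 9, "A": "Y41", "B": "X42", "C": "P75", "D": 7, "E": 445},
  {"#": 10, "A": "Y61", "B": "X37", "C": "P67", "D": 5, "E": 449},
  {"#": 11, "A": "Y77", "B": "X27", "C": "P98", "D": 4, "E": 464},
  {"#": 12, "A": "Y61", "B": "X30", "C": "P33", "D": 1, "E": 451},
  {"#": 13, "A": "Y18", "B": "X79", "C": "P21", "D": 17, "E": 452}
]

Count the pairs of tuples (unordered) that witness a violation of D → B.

D=1: violating pairs (3,12) — 1 pair.

1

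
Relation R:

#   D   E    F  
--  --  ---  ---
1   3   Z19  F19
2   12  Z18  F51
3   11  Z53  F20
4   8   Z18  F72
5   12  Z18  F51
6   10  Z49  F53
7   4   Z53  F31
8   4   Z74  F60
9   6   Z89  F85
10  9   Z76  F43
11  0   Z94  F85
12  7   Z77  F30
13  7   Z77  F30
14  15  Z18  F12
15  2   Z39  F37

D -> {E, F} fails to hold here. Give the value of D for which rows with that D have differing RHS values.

4

D=3: row 1 → {E,F} = (Z19, F19) ✓
D=12: rows 2, 5 → {E,F} = (Z18, F51), (Z18, F51) ✓
D=11: row 3 → {E,F} = (Z53, F20) ✓
D=8: row 4 → {E,F} = (Z18, F72) ✓
D=10: row 6 → {E,F} = (Z49, F53) ✓
D=4: rows 7, 8 → {E,F} takes values {(Z53, F31), (Z74, F60)} — violation
D=6: row 9 → {E,F} = (Z89, F85) ✓
D=9: row 10 → {E,F} = (Z76, F43) ✓
D=0: row 11 → {E,F} = (Z94, F85) ✓
D=7: rows 12, 13 → {E,F} = (Z77, F30), (Z77, F30) ✓
D=15: row 14 → {E,F} = (Z18, F12) ✓
D=2: row 15 → {E,F} = (Z39, F37) ✓
The only D value with inconsistent RHS is D=4.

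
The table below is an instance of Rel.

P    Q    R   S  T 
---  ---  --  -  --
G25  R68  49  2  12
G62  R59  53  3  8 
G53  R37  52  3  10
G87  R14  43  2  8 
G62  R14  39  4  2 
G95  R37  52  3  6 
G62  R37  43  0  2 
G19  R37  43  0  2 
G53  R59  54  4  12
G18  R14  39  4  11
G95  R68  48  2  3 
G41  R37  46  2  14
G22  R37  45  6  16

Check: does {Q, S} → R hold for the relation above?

No

(Q=R68, S=2): 2 rows → R takes values {49, 48} — violation
(Q=R59, S=3): 1 row → R = 53 ✓
(Q=R37, S=3): 2 rows → R = 52, 52 ✓
(Q=R14, S=2): 1 row → R = 43 ✓
(Q=R14, S=4): 2 rows → R = 39, 39 ✓
(Q=R37, S=0): 2 rows → R = 43, 43 ✓
(Q=R59, S=4): 1 row → R = 54 ✓
(Q=R37, S=2): 1 row → R = 46 ✓
(Q=R37, S=6): 1 row → R = 45 ✓
Two rows agree on {Q, S} but differ on R, so {Q, S} → R does not hold.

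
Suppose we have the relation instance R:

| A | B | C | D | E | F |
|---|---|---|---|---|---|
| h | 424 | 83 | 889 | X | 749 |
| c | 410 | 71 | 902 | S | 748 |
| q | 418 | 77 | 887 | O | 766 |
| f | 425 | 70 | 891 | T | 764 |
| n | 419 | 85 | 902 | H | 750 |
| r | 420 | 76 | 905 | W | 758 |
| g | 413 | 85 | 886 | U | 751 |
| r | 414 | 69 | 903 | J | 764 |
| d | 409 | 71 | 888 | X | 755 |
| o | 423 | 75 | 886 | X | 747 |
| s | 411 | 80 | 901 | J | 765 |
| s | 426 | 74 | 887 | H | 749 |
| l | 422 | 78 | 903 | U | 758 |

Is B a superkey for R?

All 13 rows have distinct B values, so B → (all attributes) holds and B is a superkey.

Yes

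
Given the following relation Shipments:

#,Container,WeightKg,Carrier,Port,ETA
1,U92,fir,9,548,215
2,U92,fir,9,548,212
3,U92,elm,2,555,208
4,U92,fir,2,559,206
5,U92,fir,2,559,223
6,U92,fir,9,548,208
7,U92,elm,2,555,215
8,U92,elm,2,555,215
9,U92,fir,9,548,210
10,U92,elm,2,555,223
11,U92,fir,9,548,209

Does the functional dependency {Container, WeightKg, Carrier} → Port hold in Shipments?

Yes

(Container=U92, WeightKg=fir, Carrier=9): rows 1, 2, 6, 9, 11 → Port = 548, 548, 548, 548, 548 ✓
(Container=U92, WeightKg=elm, Carrier=2): rows 3, 7, 8, 10 → Port = 555, 555, 555, 555 ✓
(Container=U92, WeightKg=fir, Carrier=2): rows 4, 5 → Port = 559, 559 ✓
Every {Container, WeightKg, Carrier} value is associated with a single Port value, so {Container, WeightKg, Carrier} → Port holds.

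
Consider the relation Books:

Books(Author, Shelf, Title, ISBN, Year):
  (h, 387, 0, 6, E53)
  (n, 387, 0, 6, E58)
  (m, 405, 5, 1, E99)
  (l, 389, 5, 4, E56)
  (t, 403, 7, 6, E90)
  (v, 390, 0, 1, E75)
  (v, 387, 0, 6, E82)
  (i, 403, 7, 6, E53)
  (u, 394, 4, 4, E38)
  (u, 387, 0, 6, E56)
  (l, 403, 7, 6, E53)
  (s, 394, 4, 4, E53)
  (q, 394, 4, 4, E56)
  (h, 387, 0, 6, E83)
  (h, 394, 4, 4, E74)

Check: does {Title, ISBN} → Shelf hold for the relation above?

(Title=0, ISBN=6): 5 rows → Shelf = 387, 387, 387, 387, 387 ✓
(Title=5, ISBN=1): 1 row → Shelf = 405 ✓
(Title=5, ISBN=4): 1 row → Shelf = 389 ✓
(Title=7, ISBN=6): 3 rows → Shelf = 403, 403, 403 ✓
(Title=0, ISBN=1): 1 row → Shelf = 390 ✓
(Title=4, ISBN=4): 4 rows → Shelf = 394, 394, 394, 394 ✓
Every {Title, ISBN} value is associated with a single Shelf value, so {Title, ISBN} → Shelf holds.

Yes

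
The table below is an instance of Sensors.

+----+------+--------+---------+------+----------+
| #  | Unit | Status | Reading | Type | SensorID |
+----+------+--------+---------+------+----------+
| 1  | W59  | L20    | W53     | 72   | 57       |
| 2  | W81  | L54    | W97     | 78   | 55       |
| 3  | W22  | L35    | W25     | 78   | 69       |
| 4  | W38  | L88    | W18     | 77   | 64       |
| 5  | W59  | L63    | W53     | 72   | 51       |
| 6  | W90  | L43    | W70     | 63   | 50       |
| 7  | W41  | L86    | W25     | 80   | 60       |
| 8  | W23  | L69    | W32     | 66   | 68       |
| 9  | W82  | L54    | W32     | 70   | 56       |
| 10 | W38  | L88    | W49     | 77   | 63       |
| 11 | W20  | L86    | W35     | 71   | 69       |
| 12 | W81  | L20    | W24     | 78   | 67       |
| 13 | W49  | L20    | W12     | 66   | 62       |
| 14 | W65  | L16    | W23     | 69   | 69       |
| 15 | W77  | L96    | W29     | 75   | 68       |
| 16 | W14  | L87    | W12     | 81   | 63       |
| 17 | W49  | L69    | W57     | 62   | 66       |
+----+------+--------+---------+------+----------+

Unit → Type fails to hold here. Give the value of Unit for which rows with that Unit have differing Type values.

W49

Unit=W59: rows 1, 5 → Type = 72, 72 ✓
Unit=W81: rows 2, 12 → Type = 78, 78 ✓
Unit=W22: row 3 → Type = 78 ✓
Unit=W38: rows 4, 10 → Type = 77, 77 ✓
Unit=W90: row 6 → Type = 63 ✓
Unit=W41: row 7 → Type = 80 ✓
Unit=W23: row 8 → Type = 66 ✓
Unit=W82: row 9 → Type = 70 ✓
Unit=W20: row 11 → Type = 71 ✓
Unit=W49: rows 13, 17 → Type takes values {66, 62} — violation
Unit=W65: row 14 → Type = 69 ✓
Unit=W77: row 15 → Type = 75 ✓
Unit=W14: row 16 → Type = 81 ✓
The only Unit value with inconsistent Type is Unit=W49.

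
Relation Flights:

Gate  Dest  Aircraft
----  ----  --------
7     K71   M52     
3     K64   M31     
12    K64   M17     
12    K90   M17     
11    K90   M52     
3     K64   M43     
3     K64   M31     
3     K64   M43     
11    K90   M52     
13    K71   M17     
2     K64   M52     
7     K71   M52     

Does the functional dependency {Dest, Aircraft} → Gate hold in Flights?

(Dest=K71, Aircraft=M52): 2 rows → Gate = 7, 7 ✓
(Dest=K64, Aircraft=M31): 2 rows → Gate = 3, 3 ✓
(Dest=K64, Aircraft=M17): 1 row → Gate = 12 ✓
(Dest=K90, Aircraft=M17): 1 row → Gate = 12 ✓
(Dest=K90, Aircraft=M52): 2 rows → Gate = 11, 11 ✓
(Dest=K64, Aircraft=M43): 2 rows → Gate = 3, 3 ✓
(Dest=K71, Aircraft=M17): 1 row → Gate = 13 ✓
(Dest=K64, Aircraft=M52): 1 row → Gate = 2 ✓
Every {Dest, Aircraft} value is associated with a single Gate value, so {Dest, Aircraft} → Gate holds.

Yes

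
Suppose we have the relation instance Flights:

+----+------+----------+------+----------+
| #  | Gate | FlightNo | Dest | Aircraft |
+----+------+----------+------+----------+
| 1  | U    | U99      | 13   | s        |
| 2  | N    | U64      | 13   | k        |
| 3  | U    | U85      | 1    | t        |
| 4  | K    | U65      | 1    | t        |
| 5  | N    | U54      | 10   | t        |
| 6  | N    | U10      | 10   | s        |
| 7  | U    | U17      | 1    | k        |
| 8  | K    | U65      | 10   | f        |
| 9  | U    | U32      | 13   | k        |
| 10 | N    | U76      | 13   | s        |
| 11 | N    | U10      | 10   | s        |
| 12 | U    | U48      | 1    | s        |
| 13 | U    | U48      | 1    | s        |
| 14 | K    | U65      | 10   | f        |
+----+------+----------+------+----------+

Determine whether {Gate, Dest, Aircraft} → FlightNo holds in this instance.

(Gate=U, Dest=13, Aircraft=s): row 1 → FlightNo = U99 ✓
(Gate=N, Dest=13, Aircraft=k): row 2 → FlightNo = U64 ✓
(Gate=U, Dest=1, Aircraft=t): row 3 → FlightNo = U85 ✓
(Gate=K, Dest=1, Aircraft=t): row 4 → FlightNo = U65 ✓
(Gate=N, Dest=10, Aircraft=t): row 5 → FlightNo = U54 ✓
(Gate=N, Dest=10, Aircraft=s): rows 6, 11 → FlightNo = U10, U10 ✓
(Gate=U, Dest=1, Aircraft=k): row 7 → FlightNo = U17 ✓
(Gate=K, Dest=10, Aircraft=f): rows 8, 14 → FlightNo = U65, U65 ✓
(Gate=U, Dest=13, Aircraft=k): row 9 → FlightNo = U32 ✓
(Gate=N, Dest=13, Aircraft=s): row 10 → FlightNo = U76 ✓
(Gate=U, Dest=1, Aircraft=s): rows 12, 13 → FlightNo = U48, U48 ✓
Every {Gate, Dest, Aircraft} value is associated with a single FlightNo value, so {Gate, Dest, Aircraft} → FlightNo holds.

Yes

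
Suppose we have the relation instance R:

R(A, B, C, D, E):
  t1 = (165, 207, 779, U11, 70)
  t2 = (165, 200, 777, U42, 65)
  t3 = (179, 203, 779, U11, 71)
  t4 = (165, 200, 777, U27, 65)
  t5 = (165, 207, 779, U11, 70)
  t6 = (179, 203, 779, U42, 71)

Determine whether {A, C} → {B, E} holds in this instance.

Yes

(A=165, C=779): rows 1, 5 → {B,E} = (207, 70), (207, 70) ✓
(A=165, C=777): rows 2, 4 → {B,E} = (200, 65), (200, 65) ✓
(A=179, C=779): rows 3, 6 → {B,E} = (203, 71), (203, 71) ✓
Every {A, C} value is associated with a single {B, E} value, so {A, C} → {B, E} holds.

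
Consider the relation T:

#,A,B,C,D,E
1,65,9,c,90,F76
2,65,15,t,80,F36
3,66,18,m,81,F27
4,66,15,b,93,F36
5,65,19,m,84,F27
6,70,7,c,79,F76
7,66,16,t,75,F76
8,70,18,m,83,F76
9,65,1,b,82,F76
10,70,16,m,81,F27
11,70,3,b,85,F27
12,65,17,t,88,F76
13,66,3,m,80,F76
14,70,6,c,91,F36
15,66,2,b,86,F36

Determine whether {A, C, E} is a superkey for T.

Rows 4 and 15 have the same {A, C, E} value (A=66, C=b, E=F36) but are distinct tuples, so {A, C, E} does not determine every attribute — not a superkey.

No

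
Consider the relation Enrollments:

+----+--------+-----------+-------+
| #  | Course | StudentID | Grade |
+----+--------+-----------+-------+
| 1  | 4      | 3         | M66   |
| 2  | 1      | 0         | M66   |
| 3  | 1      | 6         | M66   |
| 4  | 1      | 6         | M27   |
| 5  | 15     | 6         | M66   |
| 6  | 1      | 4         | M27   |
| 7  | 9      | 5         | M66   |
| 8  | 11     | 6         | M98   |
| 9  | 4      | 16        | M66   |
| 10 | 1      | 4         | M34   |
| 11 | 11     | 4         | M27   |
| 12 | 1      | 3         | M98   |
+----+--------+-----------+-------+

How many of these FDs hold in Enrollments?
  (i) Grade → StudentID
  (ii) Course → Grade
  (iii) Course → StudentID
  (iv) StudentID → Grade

(i) Grade → StudentID: Grade=M66: rows 1, 2, 3, 5, 7, 9 → StudentID takes values {3, 0, 6, 5, 16} — violation; Grade=M27: rows 4, 6, 11 → StudentID takes values {6, 4} — violation; Grade=M98: rows 8, 12 → StudentID takes values {6, 3} — violation — fails.
(ii) Course → Grade: Course=1: rows 2, 3, 4, 6, 10, 12 → Grade takes values {M66, M27, M34, M98} — violation; Course=11: rows 8, 11 → Grade takes values {M98, M27} — violation — fails.
(iii) Course → StudentID: Course=4: rows 1, 9 → StudentID takes values {3, 16} — violation; Course=1: rows 2, 3, 4, 6, 10, 12 → StudentID takes values {0, 6, 4, 3} — violation; Course=11: rows 8, 11 → StudentID takes values {6, 4} — violation — fails.
(iv) StudentID → Grade: StudentID=3: rows 1, 12 → Grade takes values {M66, M98} — violation; StudentID=6: rows 3, 4, 5, 8 → Grade takes values {M66, M27, M98} — violation; StudentID=4: rows 6, 10, 11 → Grade takes values {M27, M34} — violation — fails.
None of the 4 dependencies hold.

0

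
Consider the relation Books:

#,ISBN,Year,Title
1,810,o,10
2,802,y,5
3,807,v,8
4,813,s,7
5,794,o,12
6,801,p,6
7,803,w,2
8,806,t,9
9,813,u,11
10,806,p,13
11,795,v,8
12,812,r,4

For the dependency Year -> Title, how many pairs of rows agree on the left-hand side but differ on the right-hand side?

Year=o: violating pairs (1,5) — 1 pair.
Year=v: all 2 rows agree on Title — 0 pairs.
Year=p: violating pairs (6,10) — 1 pair.

2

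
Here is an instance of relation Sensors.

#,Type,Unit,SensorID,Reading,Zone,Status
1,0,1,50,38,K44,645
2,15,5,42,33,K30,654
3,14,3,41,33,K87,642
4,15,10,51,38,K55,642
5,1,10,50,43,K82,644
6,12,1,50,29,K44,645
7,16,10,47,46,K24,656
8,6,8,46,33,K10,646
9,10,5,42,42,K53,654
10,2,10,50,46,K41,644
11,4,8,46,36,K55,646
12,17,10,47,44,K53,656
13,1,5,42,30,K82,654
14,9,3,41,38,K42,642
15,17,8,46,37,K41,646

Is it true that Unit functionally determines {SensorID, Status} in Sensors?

Unit=1: rows 1, 6 → {SensorID,Status} = (50, 645), (50, 645) ✓
Unit=5: rows 2, 9, 13 → {SensorID,Status} = (42, 654), (42, 654), (42, 654) ✓
Unit=3: rows 3, 14 → {SensorID,Status} = (41, 642), (41, 642) ✓
Unit=10: rows 4, 5, 7, 10, 12 → {SensorID,Status} takes values {(51, 642), (50, 644), (47, 656)} — violation
Unit=8: rows 8, 11, 15 → {SensorID,Status} = (46, 646), (46, 646), (46, 646) ✓
Two rows agree on Unit but differ on {SensorID, Status}, so Unit → {SensorID, Status} does not hold.

No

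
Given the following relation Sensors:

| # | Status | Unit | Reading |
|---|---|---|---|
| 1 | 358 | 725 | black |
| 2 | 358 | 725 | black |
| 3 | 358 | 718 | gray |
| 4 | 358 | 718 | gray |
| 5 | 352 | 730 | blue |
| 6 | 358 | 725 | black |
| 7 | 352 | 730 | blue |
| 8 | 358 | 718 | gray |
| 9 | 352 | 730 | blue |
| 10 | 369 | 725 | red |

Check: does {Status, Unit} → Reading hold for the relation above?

Yes

(Status=358, Unit=725): rows 1, 2, 6 → Reading = black, black, black ✓
(Status=358, Unit=718): rows 3, 4, 8 → Reading = gray, gray, gray ✓
(Status=352, Unit=730): rows 5, 7, 9 → Reading = blue, blue, blue ✓
(Status=369, Unit=725): row 10 → Reading = red ✓
Every {Status, Unit} value is associated with a single Reading value, so {Status, Unit} → Reading holds.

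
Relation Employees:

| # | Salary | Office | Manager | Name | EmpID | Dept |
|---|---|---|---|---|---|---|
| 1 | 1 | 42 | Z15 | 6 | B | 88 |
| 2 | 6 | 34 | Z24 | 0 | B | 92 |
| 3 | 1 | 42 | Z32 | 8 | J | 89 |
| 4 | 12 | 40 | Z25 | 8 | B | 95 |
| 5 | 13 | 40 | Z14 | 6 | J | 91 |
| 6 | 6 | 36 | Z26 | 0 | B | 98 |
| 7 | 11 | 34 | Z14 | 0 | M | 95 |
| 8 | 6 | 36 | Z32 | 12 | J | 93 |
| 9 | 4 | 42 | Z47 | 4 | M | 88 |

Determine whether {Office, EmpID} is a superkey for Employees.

Yes

All 9 rows have distinct {Office, EmpID} values, so {Office, EmpID} → (all attributes) holds and {Office, EmpID} is a superkey.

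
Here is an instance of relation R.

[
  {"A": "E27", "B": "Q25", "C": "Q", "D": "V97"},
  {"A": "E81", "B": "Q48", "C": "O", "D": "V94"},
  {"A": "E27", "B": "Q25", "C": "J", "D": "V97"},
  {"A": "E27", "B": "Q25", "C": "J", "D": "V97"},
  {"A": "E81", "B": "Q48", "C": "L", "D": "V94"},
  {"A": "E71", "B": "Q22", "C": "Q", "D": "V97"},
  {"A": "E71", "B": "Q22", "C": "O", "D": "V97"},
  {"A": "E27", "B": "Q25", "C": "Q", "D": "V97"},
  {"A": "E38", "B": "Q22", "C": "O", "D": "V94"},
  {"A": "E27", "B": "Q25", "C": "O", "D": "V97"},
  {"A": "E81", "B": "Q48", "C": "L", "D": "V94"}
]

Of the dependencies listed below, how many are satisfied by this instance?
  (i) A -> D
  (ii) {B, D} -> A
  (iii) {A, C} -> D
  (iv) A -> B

(i) A -> D: every LHS value maps to a single RHS value — holds.
(ii) {B, D} -> A: every LHS value maps to a single RHS value — holds.
(iii) {A, C} -> D: every LHS value maps to a single RHS value — holds.
(iv) A -> B: every LHS value maps to a single RHS value — holds.
4 of the 4 dependencies hold.

4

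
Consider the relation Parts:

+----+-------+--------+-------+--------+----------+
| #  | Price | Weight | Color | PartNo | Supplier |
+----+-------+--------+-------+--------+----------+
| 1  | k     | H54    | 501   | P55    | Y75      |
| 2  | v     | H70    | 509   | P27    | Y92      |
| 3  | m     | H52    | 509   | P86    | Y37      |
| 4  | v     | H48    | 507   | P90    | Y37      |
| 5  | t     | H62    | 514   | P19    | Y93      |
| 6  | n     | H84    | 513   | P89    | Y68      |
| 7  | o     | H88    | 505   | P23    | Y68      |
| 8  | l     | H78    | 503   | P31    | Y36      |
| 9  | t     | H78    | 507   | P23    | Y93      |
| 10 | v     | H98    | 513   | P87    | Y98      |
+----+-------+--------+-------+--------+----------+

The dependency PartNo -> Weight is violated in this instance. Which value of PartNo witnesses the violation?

P23

PartNo=P55: row 1 → Weight = H54 ✓
PartNo=P27: row 2 → Weight = H70 ✓
PartNo=P86: row 3 → Weight = H52 ✓
PartNo=P90: row 4 → Weight = H48 ✓
PartNo=P19: row 5 → Weight = H62 ✓
PartNo=P89: row 6 → Weight = H84 ✓
PartNo=P23: rows 7, 9 → Weight takes values {H88, H78} — violation
PartNo=P31: row 8 → Weight = H78 ✓
PartNo=P87: row 10 → Weight = H98 ✓
The only PartNo value with inconsistent Weight is PartNo=P23.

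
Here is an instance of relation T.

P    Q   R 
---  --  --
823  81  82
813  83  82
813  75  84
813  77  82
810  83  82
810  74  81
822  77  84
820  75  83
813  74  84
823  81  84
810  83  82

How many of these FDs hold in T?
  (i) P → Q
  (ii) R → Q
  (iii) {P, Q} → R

0

(i) P → Q: P=813: 4 rows → Q takes values {83, 75, 77, 74} — violation; P=810: 3 rows → Q takes values {83, 74} — violation — fails.
(ii) R → Q: R=82: 5 rows → Q takes values {81, 83, 77} — violation; R=84: 4 rows → Q takes values {75, 77, 74, 81} — violation — fails.
(iii) {P, Q} → R: (P=823, Q=81): 2 rows → R takes values {82, 84} — violation — fails.
None of the 3 dependencies hold.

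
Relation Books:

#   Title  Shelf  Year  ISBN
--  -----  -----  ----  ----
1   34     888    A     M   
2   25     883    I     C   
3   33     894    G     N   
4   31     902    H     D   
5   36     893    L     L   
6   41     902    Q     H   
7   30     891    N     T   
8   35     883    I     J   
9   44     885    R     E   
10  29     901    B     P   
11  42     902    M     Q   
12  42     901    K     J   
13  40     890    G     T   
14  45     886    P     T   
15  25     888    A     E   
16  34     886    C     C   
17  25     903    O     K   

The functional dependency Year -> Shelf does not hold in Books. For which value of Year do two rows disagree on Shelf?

G

Year=A: rows 1, 15 → Shelf = 888, 888 ✓
Year=I: rows 2, 8 → Shelf = 883, 883 ✓
Year=G: rows 3, 13 → Shelf takes values {894, 890} — violation
Year=H: row 4 → Shelf = 902 ✓
Year=L: row 5 → Shelf = 893 ✓
Year=Q: row 6 → Shelf = 902 ✓
Year=N: row 7 → Shelf = 891 ✓
Year=R: row 9 → Shelf = 885 ✓
Year=B: row 10 → Shelf = 901 ✓
Year=M: row 11 → Shelf = 902 ✓
Year=K: row 12 → Shelf = 901 ✓
Year=P: row 14 → Shelf = 886 ✓
Year=C: row 16 → Shelf = 886 ✓
Year=O: row 17 → Shelf = 903 ✓
The only Year value with inconsistent Shelf is Year=G.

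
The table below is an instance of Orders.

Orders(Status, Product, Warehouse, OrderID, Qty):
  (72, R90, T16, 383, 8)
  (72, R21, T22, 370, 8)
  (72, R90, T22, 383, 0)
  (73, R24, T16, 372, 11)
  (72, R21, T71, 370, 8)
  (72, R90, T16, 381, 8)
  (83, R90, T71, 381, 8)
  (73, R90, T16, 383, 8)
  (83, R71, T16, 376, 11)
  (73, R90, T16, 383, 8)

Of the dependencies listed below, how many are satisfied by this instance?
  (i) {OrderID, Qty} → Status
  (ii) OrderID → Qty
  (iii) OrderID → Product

(i) {OrderID, Qty} → Status: (OrderID=383, Qty=8): 3 rows → Status takes values {72, 73} — violation; (OrderID=381, Qty=8): 2 rows → Status takes values {72, 83} — violation — fails.
(ii) OrderID → Qty: OrderID=383: 4 rows → Qty takes values {8, 0} — violation — fails.
(iii) OrderID → Product: every LHS value maps to a single RHS value — holds.
1 of the 3 dependencies holds.

1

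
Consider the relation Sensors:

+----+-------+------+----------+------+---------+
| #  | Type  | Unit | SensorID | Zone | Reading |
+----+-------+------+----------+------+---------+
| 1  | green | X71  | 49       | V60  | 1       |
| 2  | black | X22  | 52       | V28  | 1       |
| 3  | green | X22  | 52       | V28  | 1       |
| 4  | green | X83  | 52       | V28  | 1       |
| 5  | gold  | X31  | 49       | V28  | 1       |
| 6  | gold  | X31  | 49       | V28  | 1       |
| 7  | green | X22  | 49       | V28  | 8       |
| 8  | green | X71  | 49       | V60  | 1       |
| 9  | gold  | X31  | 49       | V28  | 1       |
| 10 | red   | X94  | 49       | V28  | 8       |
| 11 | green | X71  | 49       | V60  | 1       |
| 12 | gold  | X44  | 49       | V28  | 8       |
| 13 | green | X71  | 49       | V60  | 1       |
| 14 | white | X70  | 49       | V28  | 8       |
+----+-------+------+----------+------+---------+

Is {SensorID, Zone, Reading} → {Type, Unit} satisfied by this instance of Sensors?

No

(SensorID=49, Zone=V60, Reading=1): rows 1, 8, 11, 13 → {Type,Unit} = (green, X71), (green, X71), (green, X71), (green, X71) ✓
(SensorID=52, Zone=V28, Reading=1): rows 2, 3, 4 → {Type,Unit} takes values {(black, X22), (green, X22), (green, X83)} — violation
(SensorID=49, Zone=V28, Reading=1): rows 5, 6, 9 → {Type,Unit} = (gold, X31), (gold, X31), (gold, X31) ✓
(SensorID=49, Zone=V28, Reading=8): rows 7, 10, 12, 14 → {Type,Unit} takes values {(green, X22), (red, X94), (gold, X44), (white, X70)} — violation
Two rows agree on {SensorID, Zone, Reading} but differ on {Type, Unit}, so {SensorID, Zone, Reading} → {Type, Unit} does not hold.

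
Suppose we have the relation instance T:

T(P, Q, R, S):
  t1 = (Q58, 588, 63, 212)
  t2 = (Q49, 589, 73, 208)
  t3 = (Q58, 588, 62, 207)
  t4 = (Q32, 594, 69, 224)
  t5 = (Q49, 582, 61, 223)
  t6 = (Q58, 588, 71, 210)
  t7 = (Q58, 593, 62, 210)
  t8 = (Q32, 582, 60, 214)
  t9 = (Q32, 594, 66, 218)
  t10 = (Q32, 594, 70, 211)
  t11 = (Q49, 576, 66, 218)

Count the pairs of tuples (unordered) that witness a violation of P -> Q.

9

P=Q58: violating pairs (1,7), (3,7), (6,7) — 3 pairs.
P=Q49: violating pairs (2,5), (2,11), (5,11) — 3 pairs.
P=Q32: violating pairs (4,8), (8,9), (8,10) — 3 pairs.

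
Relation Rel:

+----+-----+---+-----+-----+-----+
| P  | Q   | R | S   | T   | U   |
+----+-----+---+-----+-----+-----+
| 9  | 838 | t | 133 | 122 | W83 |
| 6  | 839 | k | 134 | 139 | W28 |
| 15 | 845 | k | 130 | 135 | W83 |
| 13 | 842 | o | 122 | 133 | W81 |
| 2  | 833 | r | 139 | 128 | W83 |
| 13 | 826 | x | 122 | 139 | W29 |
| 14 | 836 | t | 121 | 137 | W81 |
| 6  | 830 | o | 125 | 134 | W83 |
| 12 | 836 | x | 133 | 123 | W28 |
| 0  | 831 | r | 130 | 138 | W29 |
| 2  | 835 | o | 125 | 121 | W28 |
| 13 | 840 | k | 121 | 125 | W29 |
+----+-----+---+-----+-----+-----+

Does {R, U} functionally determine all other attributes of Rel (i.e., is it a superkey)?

Yes

All 12 rows have distinct {R, U} values, so {R, U} → (all attributes) holds and {R, U} is a superkey.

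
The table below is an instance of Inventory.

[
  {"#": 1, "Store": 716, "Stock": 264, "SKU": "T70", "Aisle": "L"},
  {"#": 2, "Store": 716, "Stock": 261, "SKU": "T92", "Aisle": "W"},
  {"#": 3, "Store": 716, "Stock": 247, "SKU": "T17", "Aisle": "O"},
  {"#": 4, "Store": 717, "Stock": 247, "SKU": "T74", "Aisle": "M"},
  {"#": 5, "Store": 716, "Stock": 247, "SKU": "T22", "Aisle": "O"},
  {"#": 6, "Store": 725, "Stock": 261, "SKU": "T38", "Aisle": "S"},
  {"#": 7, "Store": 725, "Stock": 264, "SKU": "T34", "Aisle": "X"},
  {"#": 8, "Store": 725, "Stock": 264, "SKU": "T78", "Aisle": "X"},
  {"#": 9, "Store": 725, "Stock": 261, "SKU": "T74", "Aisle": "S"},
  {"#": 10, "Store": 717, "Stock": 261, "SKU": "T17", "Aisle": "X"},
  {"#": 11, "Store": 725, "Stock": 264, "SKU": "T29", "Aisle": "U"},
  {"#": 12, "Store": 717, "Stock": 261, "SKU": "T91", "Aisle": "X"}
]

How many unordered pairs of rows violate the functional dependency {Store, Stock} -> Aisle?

(Store=716, Stock=247): all 2 rows agree on Aisle — 0 pairs.
(Store=725, Stock=261): all 2 rows agree on Aisle — 0 pairs.
(Store=725, Stock=264): violating pairs (7,11), (8,11) — 2 pairs.
(Store=717, Stock=261): all 2 rows agree on Aisle — 0 pairs.

2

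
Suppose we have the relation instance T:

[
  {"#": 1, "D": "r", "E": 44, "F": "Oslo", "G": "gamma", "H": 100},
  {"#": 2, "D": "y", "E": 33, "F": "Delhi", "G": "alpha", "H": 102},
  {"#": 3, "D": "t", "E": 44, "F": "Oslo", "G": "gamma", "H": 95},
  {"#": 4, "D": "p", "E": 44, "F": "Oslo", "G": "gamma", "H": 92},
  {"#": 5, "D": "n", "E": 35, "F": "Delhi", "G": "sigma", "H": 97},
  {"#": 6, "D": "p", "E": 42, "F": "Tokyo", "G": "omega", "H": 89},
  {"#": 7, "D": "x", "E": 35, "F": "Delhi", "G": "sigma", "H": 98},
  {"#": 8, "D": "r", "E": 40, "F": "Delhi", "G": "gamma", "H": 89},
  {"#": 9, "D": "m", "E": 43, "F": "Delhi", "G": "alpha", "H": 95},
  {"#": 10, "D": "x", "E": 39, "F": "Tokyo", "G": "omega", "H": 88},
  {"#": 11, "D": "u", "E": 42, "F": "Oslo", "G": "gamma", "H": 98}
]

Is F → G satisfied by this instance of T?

No

F=Oslo: rows 1, 3, 4, 11 → G = gamma, gamma, gamma, gamma ✓
F=Delhi: rows 2, 5, 7, 8, 9 → G takes values {alpha, sigma, gamma} — violation
F=Tokyo: rows 6, 10 → G = omega, omega ✓
Two rows agree on F but differ on G, so F → G does not hold.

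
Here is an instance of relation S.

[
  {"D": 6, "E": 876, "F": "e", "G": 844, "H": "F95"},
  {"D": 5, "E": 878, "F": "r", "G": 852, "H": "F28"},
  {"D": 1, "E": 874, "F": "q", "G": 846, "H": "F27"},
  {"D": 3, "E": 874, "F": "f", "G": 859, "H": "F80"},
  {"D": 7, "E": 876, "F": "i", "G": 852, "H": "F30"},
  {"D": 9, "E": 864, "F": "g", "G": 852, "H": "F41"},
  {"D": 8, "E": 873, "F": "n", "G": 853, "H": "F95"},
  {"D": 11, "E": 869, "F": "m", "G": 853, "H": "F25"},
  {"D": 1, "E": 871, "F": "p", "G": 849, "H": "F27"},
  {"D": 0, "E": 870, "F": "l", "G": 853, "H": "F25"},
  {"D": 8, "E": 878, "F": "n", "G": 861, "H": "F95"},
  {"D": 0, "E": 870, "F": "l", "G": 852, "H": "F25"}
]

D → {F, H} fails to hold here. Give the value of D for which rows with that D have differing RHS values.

1

D=6: 1 row → {F,H} = (e, F95) ✓
D=5: 1 row → {F,H} = (r, F28) ✓
D=1: 2 rows → {F,H} takes values {(q, F27), (p, F27)} — violation
D=3: 1 row → {F,H} = (f, F80) ✓
D=7: 1 row → {F,H} = (i, F30) ✓
D=9: 1 row → {F,H} = (g, F41) ✓
D=8: 2 rows → {F,H} = (n, F95), (n, F95) ✓
D=11: 1 row → {F,H} = (m, F25) ✓
D=0: 2 rows → {F,H} = (l, F25), (l, F25) ✓
The only D value with inconsistent RHS is D=1.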